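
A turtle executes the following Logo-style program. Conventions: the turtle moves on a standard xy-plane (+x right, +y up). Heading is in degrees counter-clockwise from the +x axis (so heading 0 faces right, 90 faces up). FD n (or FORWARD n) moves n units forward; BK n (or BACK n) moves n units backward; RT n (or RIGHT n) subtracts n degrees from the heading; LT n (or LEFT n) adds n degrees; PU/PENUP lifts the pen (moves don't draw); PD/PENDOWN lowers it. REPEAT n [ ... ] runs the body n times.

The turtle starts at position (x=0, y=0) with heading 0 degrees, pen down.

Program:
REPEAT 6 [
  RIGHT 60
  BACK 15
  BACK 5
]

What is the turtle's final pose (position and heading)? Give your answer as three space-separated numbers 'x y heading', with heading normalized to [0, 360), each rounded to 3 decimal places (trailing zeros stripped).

Answer: 0 0 0

Derivation:
Executing turtle program step by step:
Start: pos=(0,0), heading=0, pen down
REPEAT 6 [
  -- iteration 1/6 --
  RT 60: heading 0 -> 300
  BK 15: (0,0) -> (-7.5,12.99) [heading=300, draw]
  BK 5: (-7.5,12.99) -> (-10,17.321) [heading=300, draw]
  -- iteration 2/6 --
  RT 60: heading 300 -> 240
  BK 15: (-10,17.321) -> (-2.5,30.311) [heading=240, draw]
  BK 5: (-2.5,30.311) -> (0,34.641) [heading=240, draw]
  -- iteration 3/6 --
  RT 60: heading 240 -> 180
  BK 15: (0,34.641) -> (15,34.641) [heading=180, draw]
  BK 5: (15,34.641) -> (20,34.641) [heading=180, draw]
  -- iteration 4/6 --
  RT 60: heading 180 -> 120
  BK 15: (20,34.641) -> (27.5,21.651) [heading=120, draw]
  BK 5: (27.5,21.651) -> (30,17.321) [heading=120, draw]
  -- iteration 5/6 --
  RT 60: heading 120 -> 60
  BK 15: (30,17.321) -> (22.5,4.33) [heading=60, draw]
  BK 5: (22.5,4.33) -> (20,0) [heading=60, draw]
  -- iteration 6/6 --
  RT 60: heading 60 -> 0
  BK 15: (20,0) -> (5,0) [heading=0, draw]
  BK 5: (5,0) -> (0,0) [heading=0, draw]
]
Final: pos=(0,0), heading=0, 12 segment(s) drawn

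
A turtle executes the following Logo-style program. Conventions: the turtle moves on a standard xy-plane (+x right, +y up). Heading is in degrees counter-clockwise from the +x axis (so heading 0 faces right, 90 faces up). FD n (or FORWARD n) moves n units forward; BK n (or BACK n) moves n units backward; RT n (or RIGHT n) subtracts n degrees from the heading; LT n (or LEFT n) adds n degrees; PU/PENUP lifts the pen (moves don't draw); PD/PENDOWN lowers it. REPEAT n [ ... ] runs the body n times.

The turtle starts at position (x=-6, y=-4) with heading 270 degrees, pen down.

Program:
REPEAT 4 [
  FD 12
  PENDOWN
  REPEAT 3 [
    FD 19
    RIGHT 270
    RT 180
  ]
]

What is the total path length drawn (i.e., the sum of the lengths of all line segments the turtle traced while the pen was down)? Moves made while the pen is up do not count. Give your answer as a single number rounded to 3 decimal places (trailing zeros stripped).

Executing turtle program step by step:
Start: pos=(-6,-4), heading=270, pen down
REPEAT 4 [
  -- iteration 1/4 --
  FD 12: (-6,-4) -> (-6,-16) [heading=270, draw]
  PD: pen down
  REPEAT 3 [
    -- iteration 1/3 --
    FD 19: (-6,-16) -> (-6,-35) [heading=270, draw]
    RT 270: heading 270 -> 0
    RT 180: heading 0 -> 180
    -- iteration 2/3 --
    FD 19: (-6,-35) -> (-25,-35) [heading=180, draw]
    RT 270: heading 180 -> 270
    RT 180: heading 270 -> 90
    -- iteration 3/3 --
    FD 19: (-25,-35) -> (-25,-16) [heading=90, draw]
    RT 270: heading 90 -> 180
    RT 180: heading 180 -> 0
  ]
  -- iteration 2/4 --
  FD 12: (-25,-16) -> (-13,-16) [heading=0, draw]
  PD: pen down
  REPEAT 3 [
    -- iteration 1/3 --
    FD 19: (-13,-16) -> (6,-16) [heading=0, draw]
    RT 270: heading 0 -> 90
    RT 180: heading 90 -> 270
    -- iteration 2/3 --
    FD 19: (6,-16) -> (6,-35) [heading=270, draw]
    RT 270: heading 270 -> 0
    RT 180: heading 0 -> 180
    -- iteration 3/3 --
    FD 19: (6,-35) -> (-13,-35) [heading=180, draw]
    RT 270: heading 180 -> 270
    RT 180: heading 270 -> 90
  ]
  -- iteration 3/4 --
  FD 12: (-13,-35) -> (-13,-23) [heading=90, draw]
  PD: pen down
  REPEAT 3 [
    -- iteration 1/3 --
    FD 19: (-13,-23) -> (-13,-4) [heading=90, draw]
    RT 270: heading 90 -> 180
    RT 180: heading 180 -> 0
    -- iteration 2/3 --
    FD 19: (-13,-4) -> (6,-4) [heading=0, draw]
    RT 270: heading 0 -> 90
    RT 180: heading 90 -> 270
    -- iteration 3/3 --
    FD 19: (6,-4) -> (6,-23) [heading=270, draw]
    RT 270: heading 270 -> 0
    RT 180: heading 0 -> 180
  ]
  -- iteration 4/4 --
  FD 12: (6,-23) -> (-6,-23) [heading=180, draw]
  PD: pen down
  REPEAT 3 [
    -- iteration 1/3 --
    FD 19: (-6,-23) -> (-25,-23) [heading=180, draw]
    RT 270: heading 180 -> 270
    RT 180: heading 270 -> 90
    -- iteration 2/3 --
    FD 19: (-25,-23) -> (-25,-4) [heading=90, draw]
    RT 270: heading 90 -> 180
    RT 180: heading 180 -> 0
    -- iteration 3/3 --
    FD 19: (-25,-4) -> (-6,-4) [heading=0, draw]
    RT 270: heading 0 -> 90
    RT 180: heading 90 -> 270
  ]
]
Final: pos=(-6,-4), heading=270, 16 segment(s) drawn

Segment lengths:
  seg 1: (-6,-4) -> (-6,-16), length = 12
  seg 2: (-6,-16) -> (-6,-35), length = 19
  seg 3: (-6,-35) -> (-25,-35), length = 19
  seg 4: (-25,-35) -> (-25,-16), length = 19
  seg 5: (-25,-16) -> (-13,-16), length = 12
  seg 6: (-13,-16) -> (6,-16), length = 19
  seg 7: (6,-16) -> (6,-35), length = 19
  seg 8: (6,-35) -> (-13,-35), length = 19
  seg 9: (-13,-35) -> (-13,-23), length = 12
  seg 10: (-13,-23) -> (-13,-4), length = 19
  seg 11: (-13,-4) -> (6,-4), length = 19
  seg 12: (6,-4) -> (6,-23), length = 19
  seg 13: (6,-23) -> (-6,-23), length = 12
  seg 14: (-6,-23) -> (-25,-23), length = 19
  seg 15: (-25,-23) -> (-25,-4), length = 19
  seg 16: (-25,-4) -> (-6,-4), length = 19
Total = 276

Answer: 276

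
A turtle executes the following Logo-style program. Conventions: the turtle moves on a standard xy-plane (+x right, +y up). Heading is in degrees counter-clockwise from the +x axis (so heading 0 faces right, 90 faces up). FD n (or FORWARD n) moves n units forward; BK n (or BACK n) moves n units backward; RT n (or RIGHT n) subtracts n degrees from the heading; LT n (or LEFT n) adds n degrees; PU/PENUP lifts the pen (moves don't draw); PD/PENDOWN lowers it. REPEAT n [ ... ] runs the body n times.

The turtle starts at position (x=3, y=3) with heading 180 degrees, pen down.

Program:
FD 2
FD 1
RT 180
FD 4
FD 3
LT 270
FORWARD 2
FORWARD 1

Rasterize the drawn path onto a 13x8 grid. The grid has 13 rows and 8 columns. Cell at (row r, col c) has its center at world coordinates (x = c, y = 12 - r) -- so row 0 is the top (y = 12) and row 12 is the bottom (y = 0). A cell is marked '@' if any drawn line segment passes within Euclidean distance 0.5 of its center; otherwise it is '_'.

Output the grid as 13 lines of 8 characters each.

Answer: ________
________
________
________
________
________
________
________
________
@@@@@@@@
_______@
_______@
_______@

Derivation:
Segment 0: (3,3) -> (1,3)
Segment 1: (1,3) -> (0,3)
Segment 2: (0,3) -> (4,3)
Segment 3: (4,3) -> (7,3)
Segment 4: (7,3) -> (7,1)
Segment 5: (7,1) -> (7,0)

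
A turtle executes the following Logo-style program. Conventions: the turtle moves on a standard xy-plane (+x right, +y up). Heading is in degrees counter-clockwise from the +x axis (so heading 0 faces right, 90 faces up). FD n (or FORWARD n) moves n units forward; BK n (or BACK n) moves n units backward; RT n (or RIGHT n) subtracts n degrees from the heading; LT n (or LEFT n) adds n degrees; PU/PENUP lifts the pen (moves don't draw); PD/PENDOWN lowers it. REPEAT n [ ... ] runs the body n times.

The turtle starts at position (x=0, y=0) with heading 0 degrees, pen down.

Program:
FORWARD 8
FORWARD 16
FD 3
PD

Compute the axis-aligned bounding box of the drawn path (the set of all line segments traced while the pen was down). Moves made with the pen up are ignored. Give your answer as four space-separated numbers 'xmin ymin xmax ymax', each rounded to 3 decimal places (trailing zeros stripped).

Answer: 0 0 27 0

Derivation:
Executing turtle program step by step:
Start: pos=(0,0), heading=0, pen down
FD 8: (0,0) -> (8,0) [heading=0, draw]
FD 16: (8,0) -> (24,0) [heading=0, draw]
FD 3: (24,0) -> (27,0) [heading=0, draw]
PD: pen down
Final: pos=(27,0), heading=0, 3 segment(s) drawn

Segment endpoints: x in {0, 8, 24, 27}, y in {0}
xmin=0, ymin=0, xmax=27, ymax=0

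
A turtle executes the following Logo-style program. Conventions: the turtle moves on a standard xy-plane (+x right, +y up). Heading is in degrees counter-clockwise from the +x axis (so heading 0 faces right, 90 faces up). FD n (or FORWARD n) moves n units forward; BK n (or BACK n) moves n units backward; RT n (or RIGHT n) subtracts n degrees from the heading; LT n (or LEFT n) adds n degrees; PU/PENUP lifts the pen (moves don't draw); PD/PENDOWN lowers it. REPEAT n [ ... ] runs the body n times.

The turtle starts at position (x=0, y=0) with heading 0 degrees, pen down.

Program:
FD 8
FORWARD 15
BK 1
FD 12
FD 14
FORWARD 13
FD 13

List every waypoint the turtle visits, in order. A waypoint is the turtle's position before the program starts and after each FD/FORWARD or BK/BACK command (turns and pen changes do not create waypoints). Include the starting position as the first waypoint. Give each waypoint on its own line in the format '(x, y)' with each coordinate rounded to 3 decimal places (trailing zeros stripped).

Answer: (0, 0)
(8, 0)
(23, 0)
(22, 0)
(34, 0)
(48, 0)
(61, 0)
(74, 0)

Derivation:
Executing turtle program step by step:
Start: pos=(0,0), heading=0, pen down
FD 8: (0,0) -> (8,0) [heading=0, draw]
FD 15: (8,0) -> (23,0) [heading=0, draw]
BK 1: (23,0) -> (22,0) [heading=0, draw]
FD 12: (22,0) -> (34,0) [heading=0, draw]
FD 14: (34,0) -> (48,0) [heading=0, draw]
FD 13: (48,0) -> (61,0) [heading=0, draw]
FD 13: (61,0) -> (74,0) [heading=0, draw]
Final: pos=(74,0), heading=0, 7 segment(s) drawn
Waypoints (8 total):
(0, 0)
(8, 0)
(23, 0)
(22, 0)
(34, 0)
(48, 0)
(61, 0)
(74, 0)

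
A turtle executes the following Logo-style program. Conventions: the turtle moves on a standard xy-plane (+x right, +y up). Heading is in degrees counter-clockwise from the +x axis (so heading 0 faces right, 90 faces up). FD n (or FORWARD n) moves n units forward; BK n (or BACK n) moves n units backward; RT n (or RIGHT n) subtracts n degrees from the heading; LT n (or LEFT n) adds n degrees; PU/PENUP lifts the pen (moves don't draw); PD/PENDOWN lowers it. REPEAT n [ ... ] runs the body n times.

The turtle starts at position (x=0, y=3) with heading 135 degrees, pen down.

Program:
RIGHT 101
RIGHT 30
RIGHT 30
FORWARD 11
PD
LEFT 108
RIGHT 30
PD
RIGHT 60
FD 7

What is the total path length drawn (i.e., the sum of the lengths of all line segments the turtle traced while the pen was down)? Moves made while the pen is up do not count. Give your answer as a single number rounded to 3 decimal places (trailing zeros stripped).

Executing turtle program step by step:
Start: pos=(0,3), heading=135, pen down
RT 101: heading 135 -> 34
RT 30: heading 34 -> 4
RT 30: heading 4 -> 334
FD 11: (0,3) -> (9.887,-1.822) [heading=334, draw]
PD: pen down
LT 108: heading 334 -> 82
RT 30: heading 82 -> 52
PD: pen down
RT 60: heading 52 -> 352
FD 7: (9.887,-1.822) -> (16.819,-2.796) [heading=352, draw]
Final: pos=(16.819,-2.796), heading=352, 2 segment(s) drawn

Segment lengths:
  seg 1: (0,3) -> (9.887,-1.822), length = 11
  seg 2: (9.887,-1.822) -> (16.819,-2.796), length = 7
Total = 18

Answer: 18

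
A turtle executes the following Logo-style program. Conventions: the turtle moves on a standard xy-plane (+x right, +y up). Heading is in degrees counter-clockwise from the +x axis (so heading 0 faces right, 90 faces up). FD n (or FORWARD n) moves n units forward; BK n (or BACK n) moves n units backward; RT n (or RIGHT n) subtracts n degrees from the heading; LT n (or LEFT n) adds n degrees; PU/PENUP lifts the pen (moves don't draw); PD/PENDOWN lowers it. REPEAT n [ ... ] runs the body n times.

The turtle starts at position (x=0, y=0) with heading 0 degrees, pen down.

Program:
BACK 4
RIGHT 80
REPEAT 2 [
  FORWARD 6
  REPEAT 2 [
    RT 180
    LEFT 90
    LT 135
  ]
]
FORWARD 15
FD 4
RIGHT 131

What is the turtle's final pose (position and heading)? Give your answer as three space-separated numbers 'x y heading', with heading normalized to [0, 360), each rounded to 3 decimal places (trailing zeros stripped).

Executing turtle program step by step:
Start: pos=(0,0), heading=0, pen down
BK 4: (0,0) -> (-4,0) [heading=0, draw]
RT 80: heading 0 -> 280
REPEAT 2 [
  -- iteration 1/2 --
  FD 6: (-4,0) -> (-2.958,-5.909) [heading=280, draw]
  REPEAT 2 [
    -- iteration 1/2 --
    RT 180: heading 280 -> 100
    LT 90: heading 100 -> 190
    LT 135: heading 190 -> 325
    -- iteration 2/2 --
    RT 180: heading 325 -> 145
    LT 90: heading 145 -> 235
    LT 135: heading 235 -> 10
  ]
  -- iteration 2/2 --
  FD 6: (-2.958,-5.909) -> (2.951,-4.867) [heading=10, draw]
  REPEAT 2 [
    -- iteration 1/2 --
    RT 180: heading 10 -> 190
    LT 90: heading 190 -> 280
    LT 135: heading 280 -> 55
    -- iteration 2/2 --
    RT 180: heading 55 -> 235
    LT 90: heading 235 -> 325
    LT 135: heading 325 -> 100
  ]
]
FD 15: (2.951,-4.867) -> (0.346,9.905) [heading=100, draw]
FD 4: (0.346,9.905) -> (-0.349,13.844) [heading=100, draw]
RT 131: heading 100 -> 329
Final: pos=(-0.349,13.844), heading=329, 5 segment(s) drawn

Answer: -0.349 13.844 329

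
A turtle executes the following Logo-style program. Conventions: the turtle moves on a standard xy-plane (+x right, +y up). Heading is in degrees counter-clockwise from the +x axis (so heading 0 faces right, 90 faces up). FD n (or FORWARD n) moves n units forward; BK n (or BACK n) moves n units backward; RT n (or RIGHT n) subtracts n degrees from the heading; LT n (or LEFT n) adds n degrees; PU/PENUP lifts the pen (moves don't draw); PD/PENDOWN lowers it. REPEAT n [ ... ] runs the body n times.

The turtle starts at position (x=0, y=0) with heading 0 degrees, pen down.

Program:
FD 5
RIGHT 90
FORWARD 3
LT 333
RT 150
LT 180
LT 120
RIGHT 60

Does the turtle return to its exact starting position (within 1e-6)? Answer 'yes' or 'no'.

Answer: no

Derivation:
Executing turtle program step by step:
Start: pos=(0,0), heading=0, pen down
FD 5: (0,0) -> (5,0) [heading=0, draw]
RT 90: heading 0 -> 270
FD 3: (5,0) -> (5,-3) [heading=270, draw]
LT 333: heading 270 -> 243
RT 150: heading 243 -> 93
LT 180: heading 93 -> 273
LT 120: heading 273 -> 33
RT 60: heading 33 -> 333
Final: pos=(5,-3), heading=333, 2 segment(s) drawn

Start position: (0, 0)
Final position: (5, -3)
Distance = 5.831; >= 1e-6 -> NOT closed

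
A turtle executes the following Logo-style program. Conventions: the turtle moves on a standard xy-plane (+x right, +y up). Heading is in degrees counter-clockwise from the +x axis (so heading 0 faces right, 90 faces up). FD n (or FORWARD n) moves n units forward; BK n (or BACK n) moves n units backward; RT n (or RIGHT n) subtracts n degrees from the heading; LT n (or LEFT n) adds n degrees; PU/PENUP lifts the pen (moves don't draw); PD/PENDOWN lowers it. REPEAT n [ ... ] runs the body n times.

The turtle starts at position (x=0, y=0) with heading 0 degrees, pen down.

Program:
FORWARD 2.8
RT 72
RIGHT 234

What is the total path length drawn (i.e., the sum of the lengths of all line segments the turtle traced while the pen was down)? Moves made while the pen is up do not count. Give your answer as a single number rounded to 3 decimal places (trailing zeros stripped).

Answer: 2.8

Derivation:
Executing turtle program step by step:
Start: pos=(0,0), heading=0, pen down
FD 2.8: (0,0) -> (2.8,0) [heading=0, draw]
RT 72: heading 0 -> 288
RT 234: heading 288 -> 54
Final: pos=(2.8,0), heading=54, 1 segment(s) drawn

Segment lengths:
  seg 1: (0,0) -> (2.8,0), length = 2.8
Total = 2.8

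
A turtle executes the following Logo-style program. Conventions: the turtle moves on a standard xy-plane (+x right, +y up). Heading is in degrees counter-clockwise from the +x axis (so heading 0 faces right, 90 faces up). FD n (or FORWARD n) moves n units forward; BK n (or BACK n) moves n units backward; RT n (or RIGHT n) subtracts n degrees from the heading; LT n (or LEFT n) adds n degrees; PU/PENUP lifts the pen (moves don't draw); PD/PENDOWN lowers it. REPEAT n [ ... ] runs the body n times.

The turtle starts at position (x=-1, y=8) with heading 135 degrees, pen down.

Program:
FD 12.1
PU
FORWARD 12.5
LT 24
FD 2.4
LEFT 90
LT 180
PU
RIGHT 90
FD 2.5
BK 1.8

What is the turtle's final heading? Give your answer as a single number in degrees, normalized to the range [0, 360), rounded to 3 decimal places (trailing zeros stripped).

Executing turtle program step by step:
Start: pos=(-1,8), heading=135, pen down
FD 12.1: (-1,8) -> (-9.556,16.556) [heading=135, draw]
PU: pen up
FD 12.5: (-9.556,16.556) -> (-18.395,25.395) [heading=135, move]
LT 24: heading 135 -> 159
FD 2.4: (-18.395,25.395) -> (-20.635,26.255) [heading=159, move]
LT 90: heading 159 -> 249
LT 180: heading 249 -> 69
PU: pen up
RT 90: heading 69 -> 339
FD 2.5: (-20.635,26.255) -> (-18.301,25.359) [heading=339, move]
BK 1.8: (-18.301,25.359) -> (-19.982,26.004) [heading=339, move]
Final: pos=(-19.982,26.004), heading=339, 1 segment(s) drawn

Answer: 339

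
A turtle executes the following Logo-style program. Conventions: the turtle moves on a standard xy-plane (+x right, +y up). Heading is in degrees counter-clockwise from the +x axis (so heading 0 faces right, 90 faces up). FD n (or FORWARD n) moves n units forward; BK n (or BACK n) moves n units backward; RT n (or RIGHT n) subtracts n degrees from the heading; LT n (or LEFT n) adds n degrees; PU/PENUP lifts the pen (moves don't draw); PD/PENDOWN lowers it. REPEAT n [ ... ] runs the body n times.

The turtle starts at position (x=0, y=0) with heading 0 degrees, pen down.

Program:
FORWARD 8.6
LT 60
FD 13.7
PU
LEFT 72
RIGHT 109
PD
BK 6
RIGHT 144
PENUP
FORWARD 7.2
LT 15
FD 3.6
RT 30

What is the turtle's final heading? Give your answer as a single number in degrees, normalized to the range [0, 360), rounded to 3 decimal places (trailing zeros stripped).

Executing turtle program step by step:
Start: pos=(0,0), heading=0, pen down
FD 8.6: (0,0) -> (8.6,0) [heading=0, draw]
LT 60: heading 0 -> 60
FD 13.7: (8.6,0) -> (15.45,11.865) [heading=60, draw]
PU: pen up
LT 72: heading 60 -> 132
RT 109: heading 132 -> 23
PD: pen down
BK 6: (15.45,11.865) -> (9.927,9.52) [heading=23, draw]
RT 144: heading 23 -> 239
PU: pen up
FD 7.2: (9.927,9.52) -> (6.219,3.349) [heading=239, move]
LT 15: heading 239 -> 254
FD 3.6: (6.219,3.349) -> (5.226,-0.112) [heading=254, move]
RT 30: heading 254 -> 224
Final: pos=(5.226,-0.112), heading=224, 3 segment(s) drawn

Answer: 224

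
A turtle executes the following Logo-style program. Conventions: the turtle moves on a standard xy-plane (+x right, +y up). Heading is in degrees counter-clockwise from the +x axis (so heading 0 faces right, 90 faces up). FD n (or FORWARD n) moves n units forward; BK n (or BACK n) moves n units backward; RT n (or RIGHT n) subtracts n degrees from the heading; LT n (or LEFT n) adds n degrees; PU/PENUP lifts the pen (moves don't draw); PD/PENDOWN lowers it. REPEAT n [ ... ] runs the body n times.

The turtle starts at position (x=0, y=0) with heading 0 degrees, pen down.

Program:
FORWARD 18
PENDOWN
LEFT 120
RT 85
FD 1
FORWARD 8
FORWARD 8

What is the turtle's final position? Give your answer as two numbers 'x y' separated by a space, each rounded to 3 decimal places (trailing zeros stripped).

Answer: 31.926 9.751

Derivation:
Executing turtle program step by step:
Start: pos=(0,0), heading=0, pen down
FD 18: (0,0) -> (18,0) [heading=0, draw]
PD: pen down
LT 120: heading 0 -> 120
RT 85: heading 120 -> 35
FD 1: (18,0) -> (18.819,0.574) [heading=35, draw]
FD 8: (18.819,0.574) -> (25.372,5.162) [heading=35, draw]
FD 8: (25.372,5.162) -> (31.926,9.751) [heading=35, draw]
Final: pos=(31.926,9.751), heading=35, 4 segment(s) drawn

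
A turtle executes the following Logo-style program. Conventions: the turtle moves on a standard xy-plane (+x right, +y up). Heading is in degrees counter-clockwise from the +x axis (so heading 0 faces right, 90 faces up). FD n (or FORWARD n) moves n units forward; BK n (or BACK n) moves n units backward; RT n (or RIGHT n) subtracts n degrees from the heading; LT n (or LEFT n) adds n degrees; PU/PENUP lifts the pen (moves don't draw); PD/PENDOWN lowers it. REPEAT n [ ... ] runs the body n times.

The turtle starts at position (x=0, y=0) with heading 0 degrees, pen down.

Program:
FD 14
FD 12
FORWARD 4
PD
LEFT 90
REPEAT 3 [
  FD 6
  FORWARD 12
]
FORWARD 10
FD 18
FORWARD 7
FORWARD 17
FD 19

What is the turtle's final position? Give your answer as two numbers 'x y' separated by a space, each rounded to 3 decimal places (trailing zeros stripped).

Answer: 30 125

Derivation:
Executing turtle program step by step:
Start: pos=(0,0), heading=0, pen down
FD 14: (0,0) -> (14,0) [heading=0, draw]
FD 12: (14,0) -> (26,0) [heading=0, draw]
FD 4: (26,0) -> (30,0) [heading=0, draw]
PD: pen down
LT 90: heading 0 -> 90
REPEAT 3 [
  -- iteration 1/3 --
  FD 6: (30,0) -> (30,6) [heading=90, draw]
  FD 12: (30,6) -> (30,18) [heading=90, draw]
  -- iteration 2/3 --
  FD 6: (30,18) -> (30,24) [heading=90, draw]
  FD 12: (30,24) -> (30,36) [heading=90, draw]
  -- iteration 3/3 --
  FD 6: (30,36) -> (30,42) [heading=90, draw]
  FD 12: (30,42) -> (30,54) [heading=90, draw]
]
FD 10: (30,54) -> (30,64) [heading=90, draw]
FD 18: (30,64) -> (30,82) [heading=90, draw]
FD 7: (30,82) -> (30,89) [heading=90, draw]
FD 17: (30,89) -> (30,106) [heading=90, draw]
FD 19: (30,106) -> (30,125) [heading=90, draw]
Final: pos=(30,125), heading=90, 14 segment(s) drawn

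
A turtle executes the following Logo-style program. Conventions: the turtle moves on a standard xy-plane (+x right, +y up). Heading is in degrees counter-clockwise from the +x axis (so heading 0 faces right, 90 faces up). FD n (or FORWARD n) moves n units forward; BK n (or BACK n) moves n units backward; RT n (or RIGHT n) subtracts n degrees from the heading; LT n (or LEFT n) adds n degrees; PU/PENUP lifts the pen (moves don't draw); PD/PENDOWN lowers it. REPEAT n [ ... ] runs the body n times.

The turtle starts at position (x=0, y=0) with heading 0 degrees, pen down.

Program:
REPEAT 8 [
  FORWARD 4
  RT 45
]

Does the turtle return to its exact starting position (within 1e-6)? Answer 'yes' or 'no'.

Answer: yes

Derivation:
Executing turtle program step by step:
Start: pos=(0,0), heading=0, pen down
REPEAT 8 [
  -- iteration 1/8 --
  FD 4: (0,0) -> (4,0) [heading=0, draw]
  RT 45: heading 0 -> 315
  -- iteration 2/8 --
  FD 4: (4,0) -> (6.828,-2.828) [heading=315, draw]
  RT 45: heading 315 -> 270
  -- iteration 3/8 --
  FD 4: (6.828,-2.828) -> (6.828,-6.828) [heading=270, draw]
  RT 45: heading 270 -> 225
  -- iteration 4/8 --
  FD 4: (6.828,-6.828) -> (4,-9.657) [heading=225, draw]
  RT 45: heading 225 -> 180
  -- iteration 5/8 --
  FD 4: (4,-9.657) -> (0,-9.657) [heading=180, draw]
  RT 45: heading 180 -> 135
  -- iteration 6/8 --
  FD 4: (0,-9.657) -> (-2.828,-6.828) [heading=135, draw]
  RT 45: heading 135 -> 90
  -- iteration 7/8 --
  FD 4: (-2.828,-6.828) -> (-2.828,-2.828) [heading=90, draw]
  RT 45: heading 90 -> 45
  -- iteration 8/8 --
  FD 4: (-2.828,-2.828) -> (0,0) [heading=45, draw]
  RT 45: heading 45 -> 0
]
Final: pos=(0,0), heading=0, 8 segment(s) drawn

Start position: (0, 0)
Final position: (0, 0)
Distance = 0; < 1e-6 -> CLOSED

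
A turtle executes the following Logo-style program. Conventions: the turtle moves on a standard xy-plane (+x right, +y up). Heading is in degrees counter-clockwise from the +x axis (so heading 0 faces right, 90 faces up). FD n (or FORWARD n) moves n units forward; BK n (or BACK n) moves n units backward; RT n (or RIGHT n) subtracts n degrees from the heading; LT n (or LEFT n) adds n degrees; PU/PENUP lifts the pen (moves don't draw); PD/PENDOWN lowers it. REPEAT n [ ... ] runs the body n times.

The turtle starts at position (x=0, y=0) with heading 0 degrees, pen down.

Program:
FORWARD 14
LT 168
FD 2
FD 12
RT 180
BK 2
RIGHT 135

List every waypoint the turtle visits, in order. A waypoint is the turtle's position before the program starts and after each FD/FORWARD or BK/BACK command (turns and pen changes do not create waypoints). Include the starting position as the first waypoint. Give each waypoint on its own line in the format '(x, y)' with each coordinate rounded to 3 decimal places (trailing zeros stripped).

Executing turtle program step by step:
Start: pos=(0,0), heading=0, pen down
FD 14: (0,0) -> (14,0) [heading=0, draw]
LT 168: heading 0 -> 168
FD 2: (14,0) -> (12.044,0.416) [heading=168, draw]
FD 12: (12.044,0.416) -> (0.306,2.911) [heading=168, draw]
RT 180: heading 168 -> 348
BK 2: (0.306,2.911) -> (-1.65,3.327) [heading=348, draw]
RT 135: heading 348 -> 213
Final: pos=(-1.65,3.327), heading=213, 4 segment(s) drawn
Waypoints (5 total):
(0, 0)
(14, 0)
(12.044, 0.416)
(0.306, 2.911)
(-1.65, 3.327)

Answer: (0, 0)
(14, 0)
(12.044, 0.416)
(0.306, 2.911)
(-1.65, 3.327)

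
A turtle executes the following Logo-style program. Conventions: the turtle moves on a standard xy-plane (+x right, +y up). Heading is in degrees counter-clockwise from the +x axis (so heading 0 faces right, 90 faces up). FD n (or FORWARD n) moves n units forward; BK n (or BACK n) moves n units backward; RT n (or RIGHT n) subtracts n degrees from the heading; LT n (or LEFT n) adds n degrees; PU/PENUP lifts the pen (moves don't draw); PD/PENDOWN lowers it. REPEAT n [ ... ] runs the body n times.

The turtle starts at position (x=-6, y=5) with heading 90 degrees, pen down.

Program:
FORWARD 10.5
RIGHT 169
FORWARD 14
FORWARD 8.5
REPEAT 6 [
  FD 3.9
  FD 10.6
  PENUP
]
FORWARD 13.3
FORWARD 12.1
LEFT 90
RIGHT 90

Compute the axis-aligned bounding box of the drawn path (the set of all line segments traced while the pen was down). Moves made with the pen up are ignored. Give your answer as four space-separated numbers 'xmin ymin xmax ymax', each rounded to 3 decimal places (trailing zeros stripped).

Answer: -6 -20.82 1.06 15.5

Derivation:
Executing turtle program step by step:
Start: pos=(-6,5), heading=90, pen down
FD 10.5: (-6,5) -> (-6,15.5) [heading=90, draw]
RT 169: heading 90 -> 281
FD 14: (-6,15.5) -> (-3.329,1.757) [heading=281, draw]
FD 8.5: (-3.329,1.757) -> (-1.707,-6.587) [heading=281, draw]
REPEAT 6 [
  -- iteration 1/6 --
  FD 3.9: (-1.707,-6.587) -> (-0.963,-10.415) [heading=281, draw]
  FD 10.6: (-0.963,-10.415) -> (1.06,-20.82) [heading=281, draw]
  PU: pen up
  -- iteration 2/6 --
  FD 3.9: (1.06,-20.82) -> (1.804,-24.649) [heading=281, move]
  FD 10.6: (1.804,-24.649) -> (3.827,-35.054) [heading=281, move]
  PU: pen up
  -- iteration 3/6 --
  FD 3.9: (3.827,-35.054) -> (4.571,-38.882) [heading=281, move]
  FD 10.6: (4.571,-38.882) -> (6.593,-49.287) [heading=281, move]
  PU: pen up
  -- iteration 4/6 --
  FD 3.9: (6.593,-49.287) -> (7.338,-53.116) [heading=281, move]
  FD 10.6: (7.338,-53.116) -> (9.36,-63.521) [heading=281, move]
  PU: pen up
  -- iteration 5/6 --
  FD 3.9: (9.36,-63.521) -> (10.104,-67.349) [heading=281, move]
  FD 10.6: (10.104,-67.349) -> (12.127,-77.755) [heading=281, move]
  PU: pen up
  -- iteration 6/6 --
  FD 3.9: (12.127,-77.755) -> (12.871,-81.583) [heading=281, move]
  FD 10.6: (12.871,-81.583) -> (14.894,-91.988) [heading=281, move]
  PU: pen up
]
FD 13.3: (14.894,-91.988) -> (17.431,-105.044) [heading=281, move]
FD 12.1: (17.431,-105.044) -> (19.74,-116.922) [heading=281, move]
LT 90: heading 281 -> 11
RT 90: heading 11 -> 281
Final: pos=(19.74,-116.922), heading=281, 5 segment(s) drawn

Segment endpoints: x in {-6, -6, -3.329, -1.707, -0.963, 1.06}, y in {-20.82, -10.415, -6.587, 1.757, 5, 15.5}
xmin=-6, ymin=-20.82, xmax=1.06, ymax=15.5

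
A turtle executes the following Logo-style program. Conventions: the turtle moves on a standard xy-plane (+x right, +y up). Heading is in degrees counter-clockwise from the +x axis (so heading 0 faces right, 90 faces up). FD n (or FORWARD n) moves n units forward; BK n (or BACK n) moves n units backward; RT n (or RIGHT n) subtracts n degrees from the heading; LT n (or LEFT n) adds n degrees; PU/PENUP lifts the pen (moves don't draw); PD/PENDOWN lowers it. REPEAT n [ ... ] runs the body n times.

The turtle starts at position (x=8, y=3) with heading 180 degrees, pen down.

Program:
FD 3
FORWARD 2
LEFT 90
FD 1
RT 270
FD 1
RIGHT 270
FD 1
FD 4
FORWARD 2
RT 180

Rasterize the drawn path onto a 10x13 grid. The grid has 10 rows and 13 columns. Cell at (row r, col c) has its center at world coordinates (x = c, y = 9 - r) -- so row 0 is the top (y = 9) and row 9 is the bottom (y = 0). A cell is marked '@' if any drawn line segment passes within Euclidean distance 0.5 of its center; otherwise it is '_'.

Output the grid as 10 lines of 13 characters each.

Segment 0: (8,3) -> (5,3)
Segment 1: (5,3) -> (3,3)
Segment 2: (3,3) -> (3,2)
Segment 3: (3,2) -> (4,2)
Segment 4: (4,2) -> (4,3)
Segment 5: (4,3) -> (4,7)
Segment 6: (4,7) -> (4,9)

Answer: ____@________
____@________
____@________
____@________
____@________
____@________
___@@@@@@____
___@@________
_____________
_____________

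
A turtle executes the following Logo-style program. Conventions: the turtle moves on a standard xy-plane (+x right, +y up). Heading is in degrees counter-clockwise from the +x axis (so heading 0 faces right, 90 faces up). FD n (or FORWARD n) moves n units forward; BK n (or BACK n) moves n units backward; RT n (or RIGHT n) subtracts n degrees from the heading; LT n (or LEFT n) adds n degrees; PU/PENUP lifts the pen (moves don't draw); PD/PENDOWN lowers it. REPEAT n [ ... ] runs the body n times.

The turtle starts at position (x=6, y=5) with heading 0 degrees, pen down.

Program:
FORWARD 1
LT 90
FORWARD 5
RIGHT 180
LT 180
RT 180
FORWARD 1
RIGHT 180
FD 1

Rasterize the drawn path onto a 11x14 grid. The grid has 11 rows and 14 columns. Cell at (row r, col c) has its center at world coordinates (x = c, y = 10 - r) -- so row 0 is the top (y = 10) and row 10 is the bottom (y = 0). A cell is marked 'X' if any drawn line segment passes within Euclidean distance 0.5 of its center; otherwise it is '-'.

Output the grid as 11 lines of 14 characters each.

Answer: -------X------
-------X------
-------X------
-------X------
-------X------
------XX------
--------------
--------------
--------------
--------------
--------------

Derivation:
Segment 0: (6,5) -> (7,5)
Segment 1: (7,5) -> (7,10)
Segment 2: (7,10) -> (7,9)
Segment 3: (7,9) -> (7,10)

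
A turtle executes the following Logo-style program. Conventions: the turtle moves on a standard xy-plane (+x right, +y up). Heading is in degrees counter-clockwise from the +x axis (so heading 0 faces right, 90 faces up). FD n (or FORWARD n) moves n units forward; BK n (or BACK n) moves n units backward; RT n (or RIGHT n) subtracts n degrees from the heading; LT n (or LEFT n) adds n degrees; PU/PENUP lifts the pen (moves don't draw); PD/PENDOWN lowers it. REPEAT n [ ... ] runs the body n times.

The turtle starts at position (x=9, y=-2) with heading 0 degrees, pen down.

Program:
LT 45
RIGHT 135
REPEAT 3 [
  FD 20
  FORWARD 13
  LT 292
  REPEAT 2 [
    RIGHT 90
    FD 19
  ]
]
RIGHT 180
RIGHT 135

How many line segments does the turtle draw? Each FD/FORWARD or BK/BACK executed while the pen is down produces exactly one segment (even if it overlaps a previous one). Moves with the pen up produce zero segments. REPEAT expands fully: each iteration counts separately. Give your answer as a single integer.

Answer: 12

Derivation:
Executing turtle program step by step:
Start: pos=(9,-2), heading=0, pen down
LT 45: heading 0 -> 45
RT 135: heading 45 -> 270
REPEAT 3 [
  -- iteration 1/3 --
  FD 20: (9,-2) -> (9,-22) [heading=270, draw]
  FD 13: (9,-22) -> (9,-35) [heading=270, draw]
  LT 292: heading 270 -> 202
  REPEAT 2 [
    -- iteration 1/2 --
    RT 90: heading 202 -> 112
    FD 19: (9,-35) -> (1.882,-17.384) [heading=112, draw]
    -- iteration 2/2 --
    RT 90: heading 112 -> 22
    FD 19: (1.882,-17.384) -> (19.499,-10.266) [heading=22, draw]
  ]
  -- iteration 2/3 --
  FD 20: (19.499,-10.266) -> (38.043,-2.774) [heading=22, draw]
  FD 13: (38.043,-2.774) -> (50.096,2.096) [heading=22, draw]
  LT 292: heading 22 -> 314
  REPEAT 2 [
    -- iteration 1/2 --
    RT 90: heading 314 -> 224
    FD 19: (50.096,2.096) -> (36.429,-11.102) [heading=224, draw]
    -- iteration 2/2 --
    RT 90: heading 224 -> 134
    FD 19: (36.429,-11.102) -> (23.23,2.565) [heading=134, draw]
  ]
  -- iteration 3/3 --
  FD 20: (23.23,2.565) -> (9.337,16.952) [heading=134, draw]
  FD 13: (9.337,16.952) -> (0.306,26.303) [heading=134, draw]
  LT 292: heading 134 -> 66
  REPEAT 2 [
    -- iteration 1/2 --
    RT 90: heading 66 -> 336
    FD 19: (0.306,26.303) -> (17.664,18.575) [heading=336, draw]
    -- iteration 2/2 --
    RT 90: heading 336 -> 246
    FD 19: (17.664,18.575) -> (9.936,1.218) [heading=246, draw]
  ]
]
RT 180: heading 246 -> 66
RT 135: heading 66 -> 291
Final: pos=(9.936,1.218), heading=291, 12 segment(s) drawn
Segments drawn: 12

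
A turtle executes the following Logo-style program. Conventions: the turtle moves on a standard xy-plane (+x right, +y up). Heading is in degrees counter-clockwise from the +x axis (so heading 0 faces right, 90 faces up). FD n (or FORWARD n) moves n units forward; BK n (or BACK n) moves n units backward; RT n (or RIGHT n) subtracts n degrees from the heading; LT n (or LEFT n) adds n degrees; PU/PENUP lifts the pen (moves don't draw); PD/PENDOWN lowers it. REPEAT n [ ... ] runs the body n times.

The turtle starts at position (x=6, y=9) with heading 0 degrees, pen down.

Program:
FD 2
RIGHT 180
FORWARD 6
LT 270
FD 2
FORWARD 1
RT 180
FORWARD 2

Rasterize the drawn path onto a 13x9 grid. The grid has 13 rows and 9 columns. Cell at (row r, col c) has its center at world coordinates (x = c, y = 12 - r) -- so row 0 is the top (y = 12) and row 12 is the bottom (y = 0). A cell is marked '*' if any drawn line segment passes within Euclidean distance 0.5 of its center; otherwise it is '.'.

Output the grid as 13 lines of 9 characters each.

Segment 0: (6,9) -> (8,9)
Segment 1: (8,9) -> (2,9)
Segment 2: (2,9) -> (2,11)
Segment 3: (2,11) -> (2,12)
Segment 4: (2,12) -> (2,10)

Answer: ..*......
..*......
..*......
..*******
.........
.........
.........
.........
.........
.........
.........
.........
.........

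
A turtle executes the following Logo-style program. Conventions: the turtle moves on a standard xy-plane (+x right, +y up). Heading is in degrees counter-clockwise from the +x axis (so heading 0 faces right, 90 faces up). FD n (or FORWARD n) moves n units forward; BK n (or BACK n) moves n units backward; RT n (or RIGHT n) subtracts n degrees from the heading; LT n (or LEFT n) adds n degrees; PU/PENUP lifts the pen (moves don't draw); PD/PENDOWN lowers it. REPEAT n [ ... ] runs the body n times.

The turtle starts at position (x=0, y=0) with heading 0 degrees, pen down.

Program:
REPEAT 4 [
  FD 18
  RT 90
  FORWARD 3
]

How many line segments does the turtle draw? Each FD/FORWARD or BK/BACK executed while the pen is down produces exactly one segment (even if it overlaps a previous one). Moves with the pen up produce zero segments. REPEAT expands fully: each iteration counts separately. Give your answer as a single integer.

Executing turtle program step by step:
Start: pos=(0,0), heading=0, pen down
REPEAT 4 [
  -- iteration 1/4 --
  FD 18: (0,0) -> (18,0) [heading=0, draw]
  RT 90: heading 0 -> 270
  FD 3: (18,0) -> (18,-3) [heading=270, draw]
  -- iteration 2/4 --
  FD 18: (18,-3) -> (18,-21) [heading=270, draw]
  RT 90: heading 270 -> 180
  FD 3: (18,-21) -> (15,-21) [heading=180, draw]
  -- iteration 3/4 --
  FD 18: (15,-21) -> (-3,-21) [heading=180, draw]
  RT 90: heading 180 -> 90
  FD 3: (-3,-21) -> (-3,-18) [heading=90, draw]
  -- iteration 4/4 --
  FD 18: (-3,-18) -> (-3,0) [heading=90, draw]
  RT 90: heading 90 -> 0
  FD 3: (-3,0) -> (0,0) [heading=0, draw]
]
Final: pos=(0,0), heading=0, 8 segment(s) drawn
Segments drawn: 8

Answer: 8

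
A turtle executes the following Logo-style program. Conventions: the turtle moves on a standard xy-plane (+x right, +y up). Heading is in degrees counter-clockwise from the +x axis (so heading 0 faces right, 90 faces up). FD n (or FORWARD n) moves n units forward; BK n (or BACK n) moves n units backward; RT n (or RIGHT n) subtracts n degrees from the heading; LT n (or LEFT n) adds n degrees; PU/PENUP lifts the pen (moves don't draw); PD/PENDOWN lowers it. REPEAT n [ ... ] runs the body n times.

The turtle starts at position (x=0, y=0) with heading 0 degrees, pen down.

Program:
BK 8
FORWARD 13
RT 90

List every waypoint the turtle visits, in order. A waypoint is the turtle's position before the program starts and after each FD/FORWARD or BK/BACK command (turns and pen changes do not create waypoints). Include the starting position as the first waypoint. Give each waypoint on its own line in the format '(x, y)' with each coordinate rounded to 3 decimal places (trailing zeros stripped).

Answer: (0, 0)
(-8, 0)
(5, 0)

Derivation:
Executing turtle program step by step:
Start: pos=(0,0), heading=0, pen down
BK 8: (0,0) -> (-8,0) [heading=0, draw]
FD 13: (-8,0) -> (5,0) [heading=0, draw]
RT 90: heading 0 -> 270
Final: pos=(5,0), heading=270, 2 segment(s) drawn
Waypoints (3 total):
(0, 0)
(-8, 0)
(5, 0)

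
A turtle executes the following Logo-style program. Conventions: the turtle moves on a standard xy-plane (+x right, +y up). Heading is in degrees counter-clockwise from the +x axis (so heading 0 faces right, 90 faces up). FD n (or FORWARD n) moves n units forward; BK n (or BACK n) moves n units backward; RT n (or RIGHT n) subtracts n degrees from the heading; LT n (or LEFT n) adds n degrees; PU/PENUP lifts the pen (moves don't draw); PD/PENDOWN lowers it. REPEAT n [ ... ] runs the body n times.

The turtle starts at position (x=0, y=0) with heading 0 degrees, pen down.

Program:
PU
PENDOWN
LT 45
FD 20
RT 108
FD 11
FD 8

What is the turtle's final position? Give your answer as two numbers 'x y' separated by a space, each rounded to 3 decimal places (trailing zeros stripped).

Answer: 22.768 -2.787

Derivation:
Executing turtle program step by step:
Start: pos=(0,0), heading=0, pen down
PU: pen up
PD: pen down
LT 45: heading 0 -> 45
FD 20: (0,0) -> (14.142,14.142) [heading=45, draw]
RT 108: heading 45 -> 297
FD 11: (14.142,14.142) -> (19.136,4.341) [heading=297, draw]
FD 8: (19.136,4.341) -> (22.768,-2.787) [heading=297, draw]
Final: pos=(22.768,-2.787), heading=297, 3 segment(s) drawn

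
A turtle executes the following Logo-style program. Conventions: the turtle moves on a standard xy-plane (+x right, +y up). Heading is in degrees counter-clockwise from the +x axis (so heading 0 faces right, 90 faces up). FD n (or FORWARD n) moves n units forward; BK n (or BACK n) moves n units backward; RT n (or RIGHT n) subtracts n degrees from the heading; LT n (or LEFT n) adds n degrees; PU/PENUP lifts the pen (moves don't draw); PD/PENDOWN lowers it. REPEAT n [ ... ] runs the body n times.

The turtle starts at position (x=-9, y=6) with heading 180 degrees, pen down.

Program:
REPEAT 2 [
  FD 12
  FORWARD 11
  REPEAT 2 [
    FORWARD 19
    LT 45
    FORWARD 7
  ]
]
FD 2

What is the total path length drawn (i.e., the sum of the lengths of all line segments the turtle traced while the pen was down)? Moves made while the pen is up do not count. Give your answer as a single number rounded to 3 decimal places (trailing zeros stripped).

Answer: 152

Derivation:
Executing turtle program step by step:
Start: pos=(-9,6), heading=180, pen down
REPEAT 2 [
  -- iteration 1/2 --
  FD 12: (-9,6) -> (-21,6) [heading=180, draw]
  FD 11: (-21,6) -> (-32,6) [heading=180, draw]
  REPEAT 2 [
    -- iteration 1/2 --
    FD 19: (-32,6) -> (-51,6) [heading=180, draw]
    LT 45: heading 180 -> 225
    FD 7: (-51,6) -> (-55.95,1.05) [heading=225, draw]
    -- iteration 2/2 --
    FD 19: (-55.95,1.05) -> (-69.385,-12.385) [heading=225, draw]
    LT 45: heading 225 -> 270
    FD 7: (-69.385,-12.385) -> (-69.385,-19.385) [heading=270, draw]
  ]
  -- iteration 2/2 --
  FD 12: (-69.385,-19.385) -> (-69.385,-31.385) [heading=270, draw]
  FD 11: (-69.385,-31.385) -> (-69.385,-42.385) [heading=270, draw]
  REPEAT 2 [
    -- iteration 1/2 --
    FD 19: (-69.385,-42.385) -> (-69.385,-61.385) [heading=270, draw]
    LT 45: heading 270 -> 315
    FD 7: (-69.385,-61.385) -> (-64.435,-66.335) [heading=315, draw]
    -- iteration 2/2 --
    FD 19: (-64.435,-66.335) -> (-51,-79.77) [heading=315, draw]
    LT 45: heading 315 -> 0
    FD 7: (-51,-79.77) -> (-44,-79.77) [heading=0, draw]
  ]
]
FD 2: (-44,-79.77) -> (-42,-79.77) [heading=0, draw]
Final: pos=(-42,-79.77), heading=0, 13 segment(s) drawn

Segment lengths:
  seg 1: (-9,6) -> (-21,6), length = 12
  seg 2: (-21,6) -> (-32,6), length = 11
  seg 3: (-32,6) -> (-51,6), length = 19
  seg 4: (-51,6) -> (-55.95,1.05), length = 7
  seg 5: (-55.95,1.05) -> (-69.385,-12.385), length = 19
  seg 6: (-69.385,-12.385) -> (-69.385,-19.385), length = 7
  seg 7: (-69.385,-19.385) -> (-69.385,-31.385), length = 12
  seg 8: (-69.385,-31.385) -> (-69.385,-42.385), length = 11
  seg 9: (-69.385,-42.385) -> (-69.385,-61.385), length = 19
  seg 10: (-69.385,-61.385) -> (-64.435,-66.335), length = 7
  seg 11: (-64.435,-66.335) -> (-51,-79.77), length = 19
  seg 12: (-51,-79.77) -> (-44,-79.77), length = 7
  seg 13: (-44,-79.77) -> (-42,-79.77), length = 2
Total = 152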